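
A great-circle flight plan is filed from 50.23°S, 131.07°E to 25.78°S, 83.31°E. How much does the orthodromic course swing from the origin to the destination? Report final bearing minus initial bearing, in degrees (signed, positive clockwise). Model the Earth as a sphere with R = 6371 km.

+31.2°

At departure: θ₁ = atan2(sin Δλ cos φ₂, cos φ₁ sin φ₂ − sin φ₁ cos φ₂ cos Δλ) = 285.67°
At arrival: θ₂ = atan2(sin Δλ cos φ₁, −cos φ₂ sin φ₁ + sin φ₂ cos φ₁ cos Δλ) = 316.84°
Δθ = θ₂ − θ₁ = +31.2°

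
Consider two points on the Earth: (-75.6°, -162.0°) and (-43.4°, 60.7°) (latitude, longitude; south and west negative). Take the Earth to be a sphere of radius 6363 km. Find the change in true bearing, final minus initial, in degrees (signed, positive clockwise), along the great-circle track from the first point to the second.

+132.9°

Initial bearing θ₁ = atan2(sin Δλ cos φ₂, cos φ₁ sin φ₂ − sin φ₁ cos φ₂ cos Δλ) = 215.61°
Final bearing θ₂ = (initial bearing from the destination back to the start) + 180° = 348.51°
Δθ = θ₂ − θ₁ = +132.9°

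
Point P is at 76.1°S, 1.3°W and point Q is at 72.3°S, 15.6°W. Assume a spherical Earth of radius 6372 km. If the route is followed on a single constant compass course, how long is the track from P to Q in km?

Rhumb course C = atan2(Δλ, Δψ) with Δψ = ln[tan(π/4+φ₂/2)/tan(π/4+φ₁/2)] = +0.2448, Δλ = -0.2496 → C = 314.44°
d = R·|Δφ| / |cos C| = 6372·0.06632 / 0.70016 = 604 km

604 km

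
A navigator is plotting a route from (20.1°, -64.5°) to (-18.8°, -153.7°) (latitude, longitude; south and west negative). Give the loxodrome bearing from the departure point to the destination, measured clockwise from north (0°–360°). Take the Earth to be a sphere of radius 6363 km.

246.0°

Δψ = ln[tan(π/4+φ₂/2)/tan(π/4+φ₁/2)] = -0.6924
Δλ = -1.5568 rad (taken the short way round)
course = atan2(Δλ, Δψ) = 246.02°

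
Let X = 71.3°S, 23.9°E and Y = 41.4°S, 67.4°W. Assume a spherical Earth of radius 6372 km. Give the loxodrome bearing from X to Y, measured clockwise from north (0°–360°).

302.3°

Δψ = ln[tan(π/4+φ₂/2)/tan(π/4+φ₁/2)] = +1.0088
Δλ = -1.5935 rad (taken the short way round)
course = atan2(Δλ, Δψ) = 302.34°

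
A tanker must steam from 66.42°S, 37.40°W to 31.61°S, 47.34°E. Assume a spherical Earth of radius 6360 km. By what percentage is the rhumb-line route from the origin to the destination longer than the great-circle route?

6.0%

Great circle: σ = 1.0337 rad → d_gc = Rσ = 6574.6 km
Rhumb: Δφ = +0.6075, Δλ = +1.4790, Δψ = +0.9847, q = Δφ/Δψ = 0.6170 → d_rh = R√(Δφ²+q²Δλ²) = 6972.3 km
Excess = (6972.3 − 6574.6) / 6574.6 = 397.7 / 6574.6 = 6.049% ≈ 6.0%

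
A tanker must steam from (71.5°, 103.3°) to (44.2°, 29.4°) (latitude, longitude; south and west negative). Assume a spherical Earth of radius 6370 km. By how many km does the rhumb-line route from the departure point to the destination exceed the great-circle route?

260 km

Great circle: cos σ = sin φ₁ sin φ₂ + cos φ₁ cos φ₂ cos Δλ,  σ = 0.7609 rad → d_gc = 4846.9 km
Rhumb line: Δψ = -0.9531, q = Δφ/Δψ = 0.4999, d_rh = R√(Δφ²+q²Δλ²) = 5107.1 km
Excess = 5107.1 − 4846.9 = 260.2 ≈ 260 km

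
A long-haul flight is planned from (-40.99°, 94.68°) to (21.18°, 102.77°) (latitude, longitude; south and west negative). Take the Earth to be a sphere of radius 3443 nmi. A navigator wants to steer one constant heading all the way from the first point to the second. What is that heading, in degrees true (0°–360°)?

6.9°

Δψ = ln[tan(π/4+φ₂/2)/tan(π/4+φ₁/2)] = +1.1640
Δλ = +0.1412 rad (taken the short way round)
course = atan2(Δλ, Δψ) = 6.92°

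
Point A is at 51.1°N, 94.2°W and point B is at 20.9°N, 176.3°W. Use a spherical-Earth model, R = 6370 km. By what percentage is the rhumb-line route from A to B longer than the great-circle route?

Great circle: σ = 1.2044 rad → d_gc = Rσ = 7672.0 km
Rhumb: Δφ = -0.5271, Δλ = -1.4329, Δψ = -0.6678, q = Δφ/Δψ = 0.7893 → d_rh = R√(Δφ²+q²Δλ²) = 7948.8 km
Excess = (7948.8 − 7672.0) / 7672.0 = 276.8 / 7672.0 = 3.61% ≈ 3.6%

3.6%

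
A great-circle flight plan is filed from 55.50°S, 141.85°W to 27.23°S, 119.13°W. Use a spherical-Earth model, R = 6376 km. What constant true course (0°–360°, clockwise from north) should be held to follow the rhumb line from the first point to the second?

Δψ = ln[tan(π/4+φ₂/2)/tan(π/4+φ₁/2)] = +0.6753
Δλ = +0.3965 rad (taken the short way round)
course = atan2(Δλ, Δψ) = 30.42°

30.4°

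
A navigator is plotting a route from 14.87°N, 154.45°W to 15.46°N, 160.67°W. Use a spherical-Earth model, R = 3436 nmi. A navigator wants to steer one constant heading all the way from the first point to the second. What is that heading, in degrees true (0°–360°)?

Δψ = ln[tan(π/4+φ₂/2)/tan(π/4+φ₁/2)] = +0.0107
Δλ = -0.1086 rad (taken the short way round)
course = atan2(Δλ, Δψ) = 275.61°

275.6°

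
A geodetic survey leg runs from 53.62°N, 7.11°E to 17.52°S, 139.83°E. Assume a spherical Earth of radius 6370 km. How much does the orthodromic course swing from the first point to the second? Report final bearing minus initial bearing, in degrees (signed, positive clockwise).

+82.1°

At departure: θ₁ = atan2(sin Δλ cos φ₂, cos φ₁ sin φ₂ − sin φ₁ cos φ₂ cos Δλ) = 63.96°
At arrival: θ₂ = atan2(sin Δλ cos φ₁, −cos φ₂ sin φ₁ + sin φ₂ cos φ₁ cos Δλ) = 146.02°
Δθ = θ₂ − θ₁ = +82.1°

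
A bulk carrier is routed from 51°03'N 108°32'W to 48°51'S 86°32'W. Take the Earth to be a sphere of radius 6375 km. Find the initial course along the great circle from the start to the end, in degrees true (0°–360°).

θ = atan2( sin Δλ·cos φ₂ ,  cos φ₁ sin φ₂ − sin φ₁ cos φ₂ cos Δλ )
  = atan2(+0.2465, -0.9478) = 165.42°

165.4°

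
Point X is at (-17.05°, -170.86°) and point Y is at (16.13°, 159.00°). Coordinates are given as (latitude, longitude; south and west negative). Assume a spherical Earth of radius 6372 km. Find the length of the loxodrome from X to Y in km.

4953 km

Rhumb course C = atan2(Δλ, Δψ) with Δψ = ln[tan(π/4+φ₂/2)/tan(π/4+φ₁/2)] = +0.5874, Δλ = -0.5260 → C = 318.15°
d = R·|Δφ| / |cos C| = 6372·0.57910 / 0.74493 = 4953 km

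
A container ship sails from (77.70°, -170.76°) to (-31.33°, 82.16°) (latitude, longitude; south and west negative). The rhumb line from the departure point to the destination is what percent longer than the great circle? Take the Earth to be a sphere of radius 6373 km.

5.5%

Great circle: σ = 2.1670 rad → d_gc = Rσ = 13810.1 km
Rhumb: Δφ = -1.9029, Δλ = -1.8689, Δψ = -2.8042, q = Δφ/Δψ = 0.6786 → d_rh = R√(Δφ²+q²Δλ²) = 14573.9 km
Excess = (14573.9 − 13810.1) / 13810.1 = 763.8 / 13810.1 = 5.53% ≈ 5.5%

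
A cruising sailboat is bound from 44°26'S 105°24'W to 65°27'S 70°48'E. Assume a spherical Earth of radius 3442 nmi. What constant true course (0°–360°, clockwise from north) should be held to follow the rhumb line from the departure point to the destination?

102.1°

Meridional parts: M(φ₁)=-0.8675, M(φ₂)=-1.5252 → ΔM = -0.6577;  Δλ = +3.0753 rad
tan C = Δλ / ΔM = -4.6755 → C = 102.07°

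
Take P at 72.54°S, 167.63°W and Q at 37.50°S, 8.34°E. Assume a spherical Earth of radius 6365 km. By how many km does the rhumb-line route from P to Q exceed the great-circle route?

Great circle: cos σ = sin φ₁ sin φ₂ + cos φ₁ cos φ₂ cos Δλ,  σ = 1.2204 rad → d_gc = 7767.9 km
Rhumb line: Δψ = +1.1667, q = Δφ/Δψ = 0.5242, d_rh = R√(Δφ²+q²Δλ²) = 10961.2 km
Excess = 10961.2 − 7767.9 = 3193.3 ≈ 3193 km

3193 km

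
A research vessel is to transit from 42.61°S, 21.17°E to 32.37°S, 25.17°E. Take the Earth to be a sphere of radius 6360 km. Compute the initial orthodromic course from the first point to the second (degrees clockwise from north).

θ = atan2( sin Δλ·cos φ₂ ,  cos φ₁ sin φ₂ − sin φ₁ cos φ₂ cos Δλ )
  = atan2(+0.0589, +0.1764) = 18.47°

18.5°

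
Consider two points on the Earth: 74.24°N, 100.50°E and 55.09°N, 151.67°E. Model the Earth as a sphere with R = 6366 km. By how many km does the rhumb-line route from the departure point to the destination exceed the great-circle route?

Great circle: cos σ = sin φ₁ sin φ₂ + cos φ₁ cos φ₂ cos Δλ,  σ = 0.4807 rad → d_gc = 3059.9 km
Rhumb line: Δψ = -0.8206, q = Δφ/Δψ = 0.4073, d_rh = R√(Δφ²+q²Δλ²) = 3144.8 km
Excess = 3144.8 − 3059.9 = 84.9 ≈ 85 km

85 km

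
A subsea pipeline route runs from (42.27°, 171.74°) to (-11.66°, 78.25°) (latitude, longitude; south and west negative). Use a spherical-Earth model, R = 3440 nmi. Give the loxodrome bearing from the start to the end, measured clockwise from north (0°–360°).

Δψ = ln[tan(π/4+φ₂/2)/tan(π/4+φ₁/2)] = -1.0204
Δλ = -1.6317 rad (taken the short way round)
course = atan2(Δλ, Δψ) = 237.98°

238.0°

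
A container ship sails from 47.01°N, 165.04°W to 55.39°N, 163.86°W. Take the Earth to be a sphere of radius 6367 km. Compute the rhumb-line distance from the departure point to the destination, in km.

935 km

Rhumb course C = atan2(Δλ, Δψ) with Δψ = ln[tan(π/4+φ₂/2)/tan(π/4+φ₁/2)] = +0.2343, Δλ = +0.0206 → C = 5.02°
d = R·|Δφ| / |cos C| = 6367·0.14626 / 0.99616 = 935 km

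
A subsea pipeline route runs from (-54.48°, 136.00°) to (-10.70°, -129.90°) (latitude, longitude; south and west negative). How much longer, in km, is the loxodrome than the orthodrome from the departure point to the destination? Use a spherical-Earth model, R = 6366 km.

Great circle: cos σ = sin φ₁ sin φ₂ + cos φ₁ cos φ₂ cos Δλ,  σ = 1.4603 rad → d_gc = 9296.1 km
Rhumb line: Δψ = +0.9507, q = Δφ/Δψ = 0.8038, d_rh = R√(Δφ²+q²Δλ²) = 9709.8 km
Excess = 9709.8 − 9296.1 = 413.7 ≈ 414 km

414 km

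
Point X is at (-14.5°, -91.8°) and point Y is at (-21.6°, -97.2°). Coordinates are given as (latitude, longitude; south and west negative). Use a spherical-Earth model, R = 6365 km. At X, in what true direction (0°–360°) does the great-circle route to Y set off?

θ = atan2( sin Δλ·cos φ₂ ,  cos φ₁ sin φ₂ − sin φ₁ cos φ₂ cos Δλ )
  = atan2(-0.0875, -0.1246) = 215.07°

215.1°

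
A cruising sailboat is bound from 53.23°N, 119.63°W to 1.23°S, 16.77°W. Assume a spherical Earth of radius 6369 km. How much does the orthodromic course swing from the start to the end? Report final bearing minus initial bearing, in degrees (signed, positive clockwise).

Initial bearing θ₁ = atan2(sin Δλ cos φ₂, cos φ₁ sin φ₂ − sin φ₁ cos φ₂ cos Δλ) = 80.37°
Final bearing θ₂ = (initial bearing from the destination back to the start) + 180° = 143.82°
Δθ = θ₂ − θ₁ = +63.5°

+63.5°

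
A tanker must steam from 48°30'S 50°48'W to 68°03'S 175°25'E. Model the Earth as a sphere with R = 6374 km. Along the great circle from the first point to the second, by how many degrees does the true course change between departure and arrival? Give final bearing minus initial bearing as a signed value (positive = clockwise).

At departure: θ₁ = atan2(sin Δλ cos φ₂, cos φ₁ sin φ₂ − sin φ₁ cos φ₂ cos Δλ) = 198.46°
At arrival: θ₂ = atan2(sin Δλ cos φ₁, −cos φ₂ sin φ₁ + sin φ₂ cos φ₁ cos Δλ) = 325.85°
Δθ = θ₂ − θ₁ = +127.4°

+127.4°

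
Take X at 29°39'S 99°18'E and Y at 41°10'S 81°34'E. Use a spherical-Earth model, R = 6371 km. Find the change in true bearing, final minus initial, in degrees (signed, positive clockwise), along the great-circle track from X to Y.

+10.4°

At departure: θ₁ = atan2(sin Δλ cos φ₂, cos φ₁ sin φ₂ − sin φ₁ cos φ₂ cos Δλ) = 226.53°
At arrival: θ₂ = atan2(sin Δλ cos φ₁, −cos φ₂ sin φ₁ + sin φ₂ cos φ₁ cos Δλ) = 236.91°
Δθ = θ₂ − θ₁ = +10.4°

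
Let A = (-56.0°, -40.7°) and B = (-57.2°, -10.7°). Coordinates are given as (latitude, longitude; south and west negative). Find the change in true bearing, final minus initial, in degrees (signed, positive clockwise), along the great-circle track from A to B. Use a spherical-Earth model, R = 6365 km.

-25.2°

At departure: θ₁ = atan2(sin Δλ cos φ₂, cos φ₁ sin φ₂ − sin φ₁ cos φ₂ cos Δλ) = 106.67°
At arrival: θ₂ = atan2(sin Δλ cos φ₁, −cos φ₂ sin φ₁ + sin φ₂ cos φ₁ cos Δλ) = 81.45°
Δθ = θ₂ − θ₁ = -25.2°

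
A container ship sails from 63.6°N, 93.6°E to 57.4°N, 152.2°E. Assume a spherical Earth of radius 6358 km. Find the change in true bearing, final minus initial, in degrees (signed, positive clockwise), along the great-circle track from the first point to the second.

At departure: θ₁ = atan2(sin Δλ cos φ₂, cos φ₁ sin φ₂ − sin φ₁ cos φ₂ cos Δλ) = 75.01°
At arrival: θ₂ = atan2(sin Δλ cos φ₁, −cos φ₂ sin φ₁ + sin φ₂ cos φ₁ cos Δλ) = 127.14°
Δθ = θ₂ − θ₁ = +52.1°

+52.1°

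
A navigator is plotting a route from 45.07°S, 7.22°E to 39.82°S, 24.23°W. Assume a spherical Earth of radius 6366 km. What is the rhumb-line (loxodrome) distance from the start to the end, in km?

Rhumb course C = atan2(Δλ, Δψ) with Δψ = ln[tan(π/4+φ₂/2)/tan(π/4+φ₁/2)] = +0.1243, Δλ = -0.5489 → C = 282.76°
d = R·|Δφ| / |cos C| = 6366·0.09163 / 0.22084 = 2641 km

2641 km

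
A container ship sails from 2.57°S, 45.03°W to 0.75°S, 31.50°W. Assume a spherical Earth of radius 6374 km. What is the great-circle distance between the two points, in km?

1518 km

Haversine: a = sin²(Δφ/2)+cos φ₁ cos φ₂ sin²(Δλ/2) = 0.01411;  σ = 2·atan2(√a,√(1−a))
σ = 13.646° → d = Rσ = 6374·0.23816 = 1518 km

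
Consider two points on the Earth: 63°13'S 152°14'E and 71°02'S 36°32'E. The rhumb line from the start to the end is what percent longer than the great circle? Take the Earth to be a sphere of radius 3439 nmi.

16.9%

Great circle: σ = 0.6750 rad → d_gc = Rσ = 2321.2 nmi
Rhumb: Δφ = -0.1364, Δλ = -2.0193, Δψ = -0.3544, q = Δφ/Δψ = 0.3850 → d_rh = R√(Δφ²+q²Δλ²) = 2714.5 nmi
Excess = (2714.5 − 2321.2) / 2321.2 = 393.3 / 2321.2 = 16.94% ≈ 16.9%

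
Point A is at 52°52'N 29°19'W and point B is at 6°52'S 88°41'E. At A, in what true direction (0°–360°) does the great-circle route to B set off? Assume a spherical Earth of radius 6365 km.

71.1°

N = sin Δλ·cos φ₂ = +0.8766;  D = cos φ₁ sin φ₂ − sin φ₁ cos φ₂ cos Δλ = +0.2994
initial course = atan2(N, D) = 71.14°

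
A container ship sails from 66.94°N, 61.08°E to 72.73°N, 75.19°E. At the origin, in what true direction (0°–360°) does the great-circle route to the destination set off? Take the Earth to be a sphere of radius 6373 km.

N = sin Δλ·cos φ₂ = +0.0724;  D = cos φ₁ sin φ₂ − sin φ₁ cos φ₂ cos Δλ = +0.1091
initial course = atan2(N, D) = 33.55°

33.6°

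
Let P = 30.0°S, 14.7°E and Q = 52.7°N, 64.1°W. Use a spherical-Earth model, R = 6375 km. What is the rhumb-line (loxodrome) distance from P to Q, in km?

12023 km

Δψ = ln[tan(π/4+φ₂/2)/tan(π/4+φ₁/2)] = +1.6355;  Δφ = +1.4434 rad,  Δλ = -1.3753 rad
q = Δφ/Δψ = 0.8826
d = R·√(Δφ² + q²Δλ²) = 6375·1.88591 = 12023 km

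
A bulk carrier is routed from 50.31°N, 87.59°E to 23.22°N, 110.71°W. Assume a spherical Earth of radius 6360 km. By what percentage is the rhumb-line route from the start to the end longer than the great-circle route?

Great circle: σ = 1.8274 rad → d_gc = Rσ = 11622.5 km
Rhumb: Δφ = -0.4728, Δλ = +2.8222, Δψ = -0.6023, q = Δφ/Δψ = 0.7850 → d_rh = R√(Δφ²+q²Δλ²) = 14407.8 km
Excess = (14407.8 − 11622.5) / 11622.5 = 2785.3 / 11622.5 = 23.96% ≈ 24.0%

24.0%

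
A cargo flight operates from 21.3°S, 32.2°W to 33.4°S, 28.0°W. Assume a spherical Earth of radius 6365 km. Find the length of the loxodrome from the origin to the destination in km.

1406 km

Δψ = ln[tan(π/4+φ₂/2)/tan(π/4+φ₁/2)] = -0.2384;  Δφ = -0.2112 rad,  Δλ = +0.0733 rad
q = Δφ/Δψ = 0.8857
d = R·√(Δφ² + q²Δλ²) = 6365·0.22094 = 1406 km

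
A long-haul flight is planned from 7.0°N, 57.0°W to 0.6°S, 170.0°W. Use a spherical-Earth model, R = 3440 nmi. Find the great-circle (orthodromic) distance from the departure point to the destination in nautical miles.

Haversine: a = sin²(Δφ/2)+cos φ₁ cos φ₂ sin²(Δλ/2) = 0.69454;  σ = 2·atan2(√a,√(1−a))
σ = 112.897° → d = Rσ = 3440·1.97042 = 6778 nmi

6778 nmi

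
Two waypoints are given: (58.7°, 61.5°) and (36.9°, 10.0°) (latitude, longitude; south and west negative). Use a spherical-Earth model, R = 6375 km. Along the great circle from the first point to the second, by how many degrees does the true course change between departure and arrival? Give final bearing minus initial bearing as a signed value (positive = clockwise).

Initial bearing θ₁ = atan2(sin Δλ cos φ₂, cos φ₁ sin φ₂ − sin φ₁ cos φ₂ cos Δλ) = 259.73°
Final bearing θ₂ = (initial bearing from the destination back to the start) + 180° = 219.74°
Δθ = θ₂ − θ₁ = -40.0°

-40.0°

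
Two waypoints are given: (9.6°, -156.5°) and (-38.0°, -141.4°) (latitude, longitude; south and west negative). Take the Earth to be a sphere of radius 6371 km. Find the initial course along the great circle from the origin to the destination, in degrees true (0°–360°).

θ = atan2( sin Δλ·cos φ₂ ,  cos φ₁ sin φ₂ − sin φ₁ cos φ₂ cos Δλ )
  = atan2(+0.2053, -0.7339) = 164.37°

164.4°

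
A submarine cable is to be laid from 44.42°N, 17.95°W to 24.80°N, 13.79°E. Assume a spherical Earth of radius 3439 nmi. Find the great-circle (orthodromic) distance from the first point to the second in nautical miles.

cos σ = sin φ₁ sin φ₂ + cos φ₁ cos φ₂ cos Δλ
      = sin(44.42°)sin(24.80°) + cos(44.42°)cos(24.80°)cos(31.74°) = 0.8450
σ = 32.331° → d = Rσ = 3439·0.56428 = 1941 nmi

1941 nmi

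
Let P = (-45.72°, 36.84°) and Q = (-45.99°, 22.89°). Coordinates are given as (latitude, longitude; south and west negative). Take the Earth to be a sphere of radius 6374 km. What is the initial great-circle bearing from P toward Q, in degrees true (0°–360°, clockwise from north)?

263.4°

θ = atan2( sin Δλ·cos φ₂ ,  cos φ₁ sin φ₂ − sin φ₁ cos φ₂ cos Δλ )
  = atan2(-0.1675, -0.0194) = 263.40°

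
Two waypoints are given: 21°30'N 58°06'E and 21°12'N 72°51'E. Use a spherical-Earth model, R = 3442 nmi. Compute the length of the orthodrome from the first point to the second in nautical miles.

825 nmi

cos σ = sin φ₁ sin φ₂ + cos φ₁ cos φ₂ cos Δλ
      = sin(21.50°)sin(21.20°) + cos(21.50°)cos(21.20°)cos(14.75°) = 0.9714
σ = 13.736° → d = Rσ = 3442·0.23974 = 825 nmi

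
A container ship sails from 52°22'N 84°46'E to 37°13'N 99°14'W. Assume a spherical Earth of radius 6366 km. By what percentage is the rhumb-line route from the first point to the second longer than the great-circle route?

Great circle: σ = 1.5769 rad → d_gc = Rσ = 10038.4 km
Rhumb: Δφ = -0.2644, Δλ = +3.0718, Δψ = -0.3759, q = Δφ/Δψ = 0.7035 → d_rh = R√(Δφ²+q²Δλ²) = 13859.2 km
Excess = (13859.2 − 10038.4) / 10038.4 = 3820.8 / 10038.4 = 38.06% ≈ 38.1%

38.1%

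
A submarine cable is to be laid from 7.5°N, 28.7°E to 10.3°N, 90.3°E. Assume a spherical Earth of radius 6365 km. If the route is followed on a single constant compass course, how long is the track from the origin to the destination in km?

Δψ = ln[tan(π/4+φ₂/2)/tan(π/4+φ₁/2)] = +0.0495;  Δφ = +0.0489 rad,  Δλ = +1.0751 rad
q = Δφ/Δψ = 0.9879
d = R·√(Δφ² + q²Δλ²) = 6365·1.06319 = 6767 km

6767 km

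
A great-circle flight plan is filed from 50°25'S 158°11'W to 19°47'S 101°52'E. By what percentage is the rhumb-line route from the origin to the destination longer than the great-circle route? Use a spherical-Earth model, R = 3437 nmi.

Great circle: σ = 1.4129 rad → d_gc = Rσ = 4856.1 nmi
Rhumb: Δφ = +0.5347, Δλ = -1.7445, Δψ = +0.6697, q = Δφ/Δψ = 0.7984 → d_rh = R√(Δφ²+q²Δλ²) = 5127.3 nmi
Excess = (5127.3 − 4856.1) / 4856.1 = 271.2 / 4856.1 = 5.58% ≈ 5.6%

5.6%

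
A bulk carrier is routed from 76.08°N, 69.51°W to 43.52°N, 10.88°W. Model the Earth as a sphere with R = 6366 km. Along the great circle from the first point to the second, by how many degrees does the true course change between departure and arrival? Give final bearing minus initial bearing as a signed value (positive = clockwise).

+53.6°

Initial bearing θ₁ = atan2(sin Δλ cos φ₂, cos φ₁ sin φ₂ − sin φ₁ cos φ₂ cos Δλ) = 107.96°
Final bearing θ₂ = (initial bearing from the destination back to the start) + 180° = 161.60°
Δθ = θ₂ − θ₁ = +53.6°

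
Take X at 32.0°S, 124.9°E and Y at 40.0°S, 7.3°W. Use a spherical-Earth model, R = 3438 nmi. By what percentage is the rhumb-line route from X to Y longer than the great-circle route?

12.1%

Great circle: σ = 1.6667 rad → d_gc = Rσ = 5730.1 nmi
Rhumb: Δφ = -0.1396, Δλ = -2.3073, Δψ = -0.1729, q = Δφ/Δψ = 0.8077 → d_rh = R√(Δφ²+q²Δλ²) = 6424.8 nmi
Excess = (6424.8 − 5730.1) / 5730.1 = 694.7 / 5730.1 = 12.12% ≈ 12.1%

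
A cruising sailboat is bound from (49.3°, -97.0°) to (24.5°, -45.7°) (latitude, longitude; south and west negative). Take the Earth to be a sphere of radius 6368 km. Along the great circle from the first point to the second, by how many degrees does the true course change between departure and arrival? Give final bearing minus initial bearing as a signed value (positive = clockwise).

+32.9°

Initial bearing θ₁ = atan2(sin Δλ cos φ₂, cos φ₁ sin φ₂ − sin φ₁ cos φ₂ cos Δλ) = 102.77°
Final bearing θ₂ = (initial bearing from the destination back to the start) + 180° = 135.66°
Δθ = θ₂ − θ₁ = +32.9°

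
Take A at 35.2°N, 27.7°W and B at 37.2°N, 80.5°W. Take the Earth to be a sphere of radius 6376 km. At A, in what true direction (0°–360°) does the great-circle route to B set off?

288.8°

θ = atan2( sin Δλ·cos φ₂ ,  cos φ₁ sin φ₂ − sin φ₁ cos φ₂ cos Δλ )
  = atan2(-0.6345, +0.2164) = 288.84°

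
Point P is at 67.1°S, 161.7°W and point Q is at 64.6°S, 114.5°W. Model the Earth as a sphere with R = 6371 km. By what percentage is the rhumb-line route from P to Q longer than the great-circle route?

Great circle: σ = 0.3315 rad → d_gc = Rσ = 2112.2 km
Rhumb: Δφ = +0.0436, Δλ = +0.8238, Δψ = +0.1067, q = Δφ/Δψ = 0.4088 → d_rh = R√(Δφ²+q²Δλ²) = 2163.3 km
Excess = (2163.3 − 2112.2) / 2112.2 = 51.1 / 2112.2 = 2.42% ≈ 2.4%

2.4%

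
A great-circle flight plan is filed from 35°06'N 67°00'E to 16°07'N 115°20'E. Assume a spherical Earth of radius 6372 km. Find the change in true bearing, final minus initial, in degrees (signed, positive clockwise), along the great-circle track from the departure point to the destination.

+22.2°

At departure: θ₁ = atan2(sin Δλ cos φ₂, cos φ₁ sin φ₂ − sin φ₁ cos φ₂ cos Δλ) = 101.05°
At arrival: θ₂ = atan2(sin Δλ cos φ₁, −cos φ₂ sin φ₁ + sin φ₂ cos φ₁ cos Δλ) = 123.30°
Δθ = θ₂ − θ₁ = +22.2°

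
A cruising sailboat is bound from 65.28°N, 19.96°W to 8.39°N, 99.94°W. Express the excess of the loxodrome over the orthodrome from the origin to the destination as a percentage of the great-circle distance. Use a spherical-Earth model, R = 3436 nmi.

Great circle: σ = 1.3648 rad → d_gc = Rσ = 4689.5 nmi
Rhumb: Δφ = -0.9929, Δλ = -1.3959, Δψ = -1.3711, q = Δφ/Δψ = 0.7242 → d_rh = R√(Δφ²+q²Δλ²) = 4868.6 nmi
Excess = (4868.6 − 4689.5) / 4689.5 = 179.1 / 4689.5 = 3.82% ≈ 3.8%

3.8%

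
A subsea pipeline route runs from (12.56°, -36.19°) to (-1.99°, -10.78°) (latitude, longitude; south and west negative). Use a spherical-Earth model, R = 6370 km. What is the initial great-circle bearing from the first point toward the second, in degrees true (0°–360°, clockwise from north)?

118.2°

θ = atan2( sin Δλ·cos φ₂ ,  cos φ₁ sin φ₂ − sin φ₁ cos φ₂ cos Δλ )
  = atan2(+0.4288, -0.2302) = 118.23°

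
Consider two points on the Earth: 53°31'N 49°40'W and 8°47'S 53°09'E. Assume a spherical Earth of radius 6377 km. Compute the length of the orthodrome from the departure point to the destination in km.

11649 km

Haversine: a = sin²(Δφ/2)+cos φ₁ cos φ₂ sin²(Δλ/2) = 0.62656;  σ = 2·atan2(√a,√(1−a))
σ = 104.663° → d = Rσ = 6377·1.82671 = 11649 km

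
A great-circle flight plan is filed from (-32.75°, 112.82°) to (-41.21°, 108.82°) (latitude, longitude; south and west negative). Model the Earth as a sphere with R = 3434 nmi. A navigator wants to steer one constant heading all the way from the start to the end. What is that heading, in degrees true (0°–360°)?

Δψ = ln[tan(π/4+φ₂/2)/tan(π/4+φ₁/2)] = -0.1852
Δλ = -0.0698 rad (taken the short way round)
course = atan2(Δλ, Δψ) = 200.66°

200.7°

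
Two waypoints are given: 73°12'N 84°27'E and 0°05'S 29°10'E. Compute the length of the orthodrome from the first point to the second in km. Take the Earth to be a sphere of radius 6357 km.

Haversine: a = sin²(Δφ/2)+cos φ₁ cos φ₂ sin²(Δλ/2) = 0.41839;  σ = 2·atan2(√a,√(1−a))
σ = 80.606° → d = Rσ = 6357·1.40685 = 8943 km

8943 km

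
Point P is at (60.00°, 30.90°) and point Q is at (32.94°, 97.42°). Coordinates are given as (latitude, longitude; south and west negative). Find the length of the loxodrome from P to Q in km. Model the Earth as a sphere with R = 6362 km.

5774 km

Rhumb course C = atan2(Δλ, Δψ) with Δψ = ln[tan(π/4+φ₂/2)/tan(π/4+φ₁/2)] = -0.7075, Δλ = +1.1610 → C = 121.36°
d = R·|Δφ| / |cos C| = 6362·0.47229 / 0.52037 = 5774 km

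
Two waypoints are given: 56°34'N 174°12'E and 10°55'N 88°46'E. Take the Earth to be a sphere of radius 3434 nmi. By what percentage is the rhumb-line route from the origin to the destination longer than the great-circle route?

3.7%

Great circle: σ = 1.3683 rad → d_gc = Rσ = 4698.7 nmi
Rhumb: Δφ = -0.7967, Δλ = -1.4911, Δψ = -1.0112, q = Δφ/Δψ = 0.7879 → d_rh = R√(Δφ²+q²Δλ²) = 4874.8 nmi
Excess = (4874.8 − 4698.7) / 4698.7 = 176.1 / 4698.7 = 3.748% ≈ 3.7%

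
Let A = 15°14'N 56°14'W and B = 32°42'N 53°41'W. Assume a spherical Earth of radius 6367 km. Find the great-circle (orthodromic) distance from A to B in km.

1958 km

Haversine: a = sin²(Δφ/2)+cos φ₁ cos φ₂ sin²(Δλ/2) = 0.02346;  σ = 2·atan2(√a,√(1−a))
σ = 17.619° → d = Rσ = 6367·0.30752 = 1958 km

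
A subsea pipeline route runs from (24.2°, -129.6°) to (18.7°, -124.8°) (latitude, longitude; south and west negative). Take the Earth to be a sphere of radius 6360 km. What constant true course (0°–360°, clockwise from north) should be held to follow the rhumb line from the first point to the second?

Meridional parts: M(φ₁)=+0.4355, M(φ₂)=+0.3323 → ΔM = -0.1032;  Δλ = +0.0838 rad
tan C = Δλ / ΔM = -0.8119 → C = 140.93°

140.9°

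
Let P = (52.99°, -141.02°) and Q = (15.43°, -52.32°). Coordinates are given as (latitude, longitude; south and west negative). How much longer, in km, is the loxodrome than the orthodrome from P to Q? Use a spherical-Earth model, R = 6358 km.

348 km

Great circle: cos σ = sin φ₁ sin φ₂ + cos φ₁ cos φ₂ cos Δλ,  σ = 1.3432 rad → d_gc = 8540.2 km
Rhumb line: Δψ = -0.8219, q = Δφ/Δψ = 0.7976, d_rh = R√(Δφ²+q²Δλ²) = 8888.3 km
Excess = 8888.3 − 8540.2 = 348.1 ≈ 348 km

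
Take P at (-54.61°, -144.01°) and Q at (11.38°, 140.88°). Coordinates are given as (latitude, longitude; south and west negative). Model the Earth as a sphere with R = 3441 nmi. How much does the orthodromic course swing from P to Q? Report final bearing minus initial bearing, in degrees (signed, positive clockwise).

+37.3°

At departure: θ₁ = atan2(sin Δλ cos φ₂, cos φ₁ sin φ₂ − sin φ₁ cos φ₂ cos Δλ) = 288.64°
At arrival: θ₂ = atan2(sin Δλ cos φ₁, −cos φ₂ sin φ₁ + sin φ₂ cos φ₁ cos Δλ) = 325.96°
Δθ = θ₂ − θ₁ = +37.3°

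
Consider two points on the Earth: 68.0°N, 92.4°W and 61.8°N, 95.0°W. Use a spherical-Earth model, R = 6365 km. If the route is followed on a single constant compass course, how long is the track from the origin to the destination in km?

699 km

Δψ = ln[tan(π/4+φ₂/2)/tan(π/4+φ₁/2)] = -0.2564;  Δφ = -0.1082 rad,  Δλ = -0.0454 rad
q = Δφ/Δψ = 0.4221
d = R·√(Δφ² + q²Δλ²) = 6365·0.10989 = 699 km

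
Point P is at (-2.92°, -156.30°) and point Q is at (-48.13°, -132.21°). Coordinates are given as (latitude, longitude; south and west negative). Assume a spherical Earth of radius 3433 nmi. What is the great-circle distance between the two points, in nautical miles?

cos σ = sin φ₁ sin φ₂ + cos φ₁ cos φ₂ cos Δλ
      = sin(-2.92°)sin(-48.13°) + cos(-2.92°)cos(-48.13°)cos(24.09°) = 0.6465
σ = 49.725° → d = Rσ = 3433·0.86787 = 2979 nmi

2979 nmi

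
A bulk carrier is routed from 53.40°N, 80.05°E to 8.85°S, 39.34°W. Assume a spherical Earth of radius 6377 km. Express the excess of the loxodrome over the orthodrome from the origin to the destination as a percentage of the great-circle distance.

Great circle: σ = 1.9961 rad → d_gc = Rσ = 12729.3 km
Rhumb: Δφ = -1.0865, Δλ = -2.0837, Δψ = -1.2616, q = Δφ/Δψ = 0.8612 → d_rh = R√(Δφ²+q²Δλ²) = 13377.7 km
Excess = (13377.7 − 12729.3) / 12729.3 = 648.4 / 12729.3 = 5.09% ≈ 5.1%

5.1%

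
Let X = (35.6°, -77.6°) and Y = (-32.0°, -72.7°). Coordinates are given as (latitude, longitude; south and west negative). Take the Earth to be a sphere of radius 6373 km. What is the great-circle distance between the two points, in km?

Haversine: a = sin²(Δφ/2)+cos φ₁ cos φ₂ sin²(Δλ/2) = 0.31072;  σ = 2·atan2(√a,√(1−a))
σ = 67.756° → d = Rσ = 6373·1.18257 = 7536 km

7536 km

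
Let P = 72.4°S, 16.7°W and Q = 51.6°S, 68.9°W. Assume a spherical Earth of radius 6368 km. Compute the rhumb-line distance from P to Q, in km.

Rhumb course C = atan2(Δλ, Δψ) with Δψ = ln[tan(π/4+φ₂/2)/tan(π/4+φ₁/2)] = +0.8107, Δλ = -0.9111 → C = 311.66°
d = R·|Δφ| / |cos C| = 6368·0.36303 / 0.66476 = 3478 km

3478 km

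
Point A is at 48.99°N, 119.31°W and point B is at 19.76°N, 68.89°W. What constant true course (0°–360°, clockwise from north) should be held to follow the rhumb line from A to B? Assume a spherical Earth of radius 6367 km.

125.7°

Δψ = ln[tan(π/4+φ₂/2)/tan(π/4+φ₁/2)] = -0.6316
Δλ = +0.8800 rad (taken the short way round)
course = atan2(Δλ, Δψ) = 125.67°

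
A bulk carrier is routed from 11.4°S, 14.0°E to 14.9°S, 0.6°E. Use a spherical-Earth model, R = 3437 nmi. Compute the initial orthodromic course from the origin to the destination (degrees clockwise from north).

253.5°

N = sin Δλ·cos φ₂ = -0.2240;  D = cos φ₁ sin φ₂ − sin φ₁ cos φ₂ cos Δλ = -0.0662
initial course = atan2(N, D) = 253.52°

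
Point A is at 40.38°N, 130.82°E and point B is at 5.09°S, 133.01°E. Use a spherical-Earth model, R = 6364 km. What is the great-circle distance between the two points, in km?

5055 km

cos σ = sin φ₁ sin φ₂ + cos φ₁ cos φ₂ cos Δλ
      = sin(40.38°)sin(-5.09°) + cos(40.38°)cos(-5.09°)cos(2.19°) = 0.7007
σ = 45.515° → d = Rσ = 6364·0.79438 = 5055 km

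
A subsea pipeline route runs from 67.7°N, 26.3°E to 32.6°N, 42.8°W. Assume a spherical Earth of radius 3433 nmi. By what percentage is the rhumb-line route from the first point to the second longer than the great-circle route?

4.0%

Great circle: σ = 0.9116 rad → d_gc = Rσ = 3129.4 nmi
Rhumb: Δφ = -0.6126, Δλ = -1.2060, Δψ = -1.0216, q = Δφ/Δψ = 0.5996 → d_rh = R√(Δφ²+q²Δλ²) = 3253.7 nmi
Excess = (3253.7 − 3129.4) / 3129.4 = 124.3 / 3129.4 = 3.97% ≈ 4.0%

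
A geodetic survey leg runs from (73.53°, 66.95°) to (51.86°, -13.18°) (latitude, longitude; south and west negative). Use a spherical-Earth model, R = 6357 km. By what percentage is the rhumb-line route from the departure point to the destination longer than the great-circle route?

Great circle: σ = 0.6693 rad → d_gc = Rσ = 4254.8 km
Rhumb: Δφ = -0.3782, Δλ = -1.3985, Δψ = -0.8707, q = Δφ/Δψ = 0.4344 → d_rh = R√(Δφ²+q²Δλ²) = 4549.0 km
Excess = (4549.0 − 4254.8) / 4254.8 = 294.2 / 4254.8 = 6.91% ≈ 6.9%

6.9%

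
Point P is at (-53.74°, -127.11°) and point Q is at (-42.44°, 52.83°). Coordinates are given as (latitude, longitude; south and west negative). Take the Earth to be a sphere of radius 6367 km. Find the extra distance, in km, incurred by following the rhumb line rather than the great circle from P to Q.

Great circle: cos σ = sin φ₁ sin φ₂ + cos φ₁ cos φ₂ cos Δλ,  σ = 1.4629 rad → d_gc = 9314.5 km
Rhumb line: Δψ = +0.2969, q = Δφ/Δψ = 0.6642, d_rh = R√(Δφ²+q²Δλ²) = 13339.9 km
Excess = 13339.9 − 9314.5 = 4025.4 ≈ 4025 km

4025 km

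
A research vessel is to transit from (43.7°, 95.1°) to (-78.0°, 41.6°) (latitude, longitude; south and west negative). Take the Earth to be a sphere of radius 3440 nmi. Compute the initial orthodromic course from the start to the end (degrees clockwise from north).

θ = atan2( sin Δλ·cos φ₂ ,  cos φ₁ sin φ₂ − sin φ₁ cos φ₂ cos Δλ )
  = atan2(-0.1671, -0.7926) = 191.91°

191.9°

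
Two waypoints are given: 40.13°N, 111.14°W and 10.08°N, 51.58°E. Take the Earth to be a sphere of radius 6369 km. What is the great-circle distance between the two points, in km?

cos σ = sin φ₁ sin φ₂ + cos φ₁ cos φ₂ cos Δλ
      = sin(40.13°)sin(10.08°) + cos(40.13°)cos(10.08°)cos(162.72°) = -0.6060
σ = 127.301° → d = Rσ = 6369·2.22182 = 14151 km

14151 km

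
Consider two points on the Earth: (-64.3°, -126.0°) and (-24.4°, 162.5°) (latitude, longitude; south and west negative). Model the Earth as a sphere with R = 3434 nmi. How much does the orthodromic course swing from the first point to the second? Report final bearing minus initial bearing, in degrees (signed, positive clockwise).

Initial bearing θ₁ = atan2(sin Δλ cos φ₂, cos φ₁ sin φ₂ − sin φ₁ cos φ₂ cos Δλ) = 275.37°
Final bearing θ₂ = (initial bearing from the destination back to the start) + 180° = 331.70°
Δθ = θ₂ − θ₁ = +56.3°

+56.3°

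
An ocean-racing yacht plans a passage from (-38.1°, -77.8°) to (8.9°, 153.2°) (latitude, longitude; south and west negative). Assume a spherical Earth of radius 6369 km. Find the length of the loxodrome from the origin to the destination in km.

Δψ = ln[tan(π/4+φ₂/2)/tan(π/4+φ₁/2)] = +0.8762;  Δφ = +0.8203 rad,  Δλ = -2.2515 rad
q = Δφ/Δψ = 0.9362
d = R·√(Δφ² + q²Δλ²) = 6369·2.26191 = 14406 km

14406 km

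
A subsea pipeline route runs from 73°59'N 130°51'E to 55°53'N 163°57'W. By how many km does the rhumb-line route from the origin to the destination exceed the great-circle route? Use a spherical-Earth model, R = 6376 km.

Great circle: cos σ = sin φ₁ sin φ₂ + cos φ₁ cos φ₂ cos Δλ,  σ = 0.5342 rad → d_gc = 3406.1 km
Rhumb line: Δψ = -0.7798, q = Δφ/Δψ = 0.4051, d_rh = R√(Δφ²+q²Δλ²) = 3563.3 km
Excess = 3563.3 − 3406.1 = 157.2 ≈ 157 km

157 km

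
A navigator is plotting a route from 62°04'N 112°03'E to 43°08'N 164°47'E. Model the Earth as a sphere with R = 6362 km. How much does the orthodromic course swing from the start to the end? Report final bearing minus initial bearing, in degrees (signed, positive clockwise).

+43.5°

At departure: θ₁ = atan2(sin Δλ cos φ₂, cos φ₁ sin φ₂ − sin φ₁ cos φ₂ cos Δλ) = 96.89°
At arrival: θ₂ = atan2(sin Δλ cos φ₁, −cos φ₂ sin φ₁ + sin φ₂ cos φ₁ cos Δλ) = 140.41°
Δθ = θ₂ − θ₁ = +43.5°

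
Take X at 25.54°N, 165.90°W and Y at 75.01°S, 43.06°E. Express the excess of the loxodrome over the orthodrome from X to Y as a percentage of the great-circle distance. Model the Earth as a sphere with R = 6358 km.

14.1%

Great circle: σ = 2.2404 rad → d_gc = Rσ = 14244.4 km
Rhumb: Δφ = -1.7549, Δλ = -2.6361, Δψ = -2.4896, q = Δφ/Δψ = 0.7049 → d_rh = R√(Δφ²+q²Δλ²) = 16250.7 km
Excess = (16250.7 − 14244.4) / 14244.4 = 2006.3 / 14244.4 = 14.08% ≈ 14.1%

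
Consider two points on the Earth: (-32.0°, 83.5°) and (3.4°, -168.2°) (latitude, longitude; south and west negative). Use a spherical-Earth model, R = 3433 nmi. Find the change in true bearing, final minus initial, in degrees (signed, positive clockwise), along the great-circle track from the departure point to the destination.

-39.5°

Initial bearing θ₁ = atan2(sin Δλ cos φ₂, cos φ₁ sin φ₂ − sin φ₁ cos φ₂ cos Δλ) = 96.97°
Final bearing θ₂ = (initial bearing from the destination back to the start) + 180° = 57.49°
Δθ = θ₂ − θ₁ = -39.5°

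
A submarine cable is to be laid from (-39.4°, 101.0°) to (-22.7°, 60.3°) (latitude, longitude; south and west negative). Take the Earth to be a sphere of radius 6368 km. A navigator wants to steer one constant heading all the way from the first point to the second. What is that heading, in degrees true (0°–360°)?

Δψ = ln[tan(π/4+φ₂/2)/tan(π/4+φ₁/2)] = +0.3423
Δλ = -0.7103 rad (taken the short way round)
course = atan2(Δλ, Δψ) = 295.73°

295.7°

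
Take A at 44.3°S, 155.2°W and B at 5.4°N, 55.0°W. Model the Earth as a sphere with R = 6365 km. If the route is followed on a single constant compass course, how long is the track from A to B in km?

11487 km

Rhumb course C = atan2(Δλ, Δψ) with Δψ = ln[tan(π/4+φ₂/2)/tan(π/4+φ₁/2)] = +0.9586, Δλ = +1.7488 → C = 61.27°
d = R·|Δφ| / |cos C| = 6365·0.86743 / 0.48066 = 11487 km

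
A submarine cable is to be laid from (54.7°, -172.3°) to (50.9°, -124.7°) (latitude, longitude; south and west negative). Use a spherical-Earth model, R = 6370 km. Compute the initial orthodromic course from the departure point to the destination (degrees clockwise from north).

77.7°

N = sin Δλ·cos φ₂ = +0.4657;  D = cos φ₁ sin φ₂ − sin φ₁ cos φ₂ cos Δλ = +0.1014
initial course = atan2(N, D) = 77.72°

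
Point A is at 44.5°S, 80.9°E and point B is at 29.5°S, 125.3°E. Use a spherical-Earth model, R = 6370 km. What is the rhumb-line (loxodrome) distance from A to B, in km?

Δψ = ln[tan(π/4+φ₂/2)/tan(π/4+φ₁/2)] = +0.3298;  Δφ = +0.2618 rad,  Δλ = +0.7749 rad
q = Δφ/Δψ = 0.7937
d = R·√(Δφ² + q²Δλ²) = 6370·0.66849 = 4258 km

4258 km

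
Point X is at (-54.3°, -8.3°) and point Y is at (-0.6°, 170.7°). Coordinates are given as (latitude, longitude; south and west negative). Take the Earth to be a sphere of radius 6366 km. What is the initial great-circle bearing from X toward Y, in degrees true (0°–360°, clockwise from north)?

θ = atan2( sin Δλ·cos φ₂ ,  cos φ₁ sin φ₂ − sin φ₁ cos φ₂ cos Δλ )
  = atan2(+0.0175, -0.8180) = 178.78°

178.8°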